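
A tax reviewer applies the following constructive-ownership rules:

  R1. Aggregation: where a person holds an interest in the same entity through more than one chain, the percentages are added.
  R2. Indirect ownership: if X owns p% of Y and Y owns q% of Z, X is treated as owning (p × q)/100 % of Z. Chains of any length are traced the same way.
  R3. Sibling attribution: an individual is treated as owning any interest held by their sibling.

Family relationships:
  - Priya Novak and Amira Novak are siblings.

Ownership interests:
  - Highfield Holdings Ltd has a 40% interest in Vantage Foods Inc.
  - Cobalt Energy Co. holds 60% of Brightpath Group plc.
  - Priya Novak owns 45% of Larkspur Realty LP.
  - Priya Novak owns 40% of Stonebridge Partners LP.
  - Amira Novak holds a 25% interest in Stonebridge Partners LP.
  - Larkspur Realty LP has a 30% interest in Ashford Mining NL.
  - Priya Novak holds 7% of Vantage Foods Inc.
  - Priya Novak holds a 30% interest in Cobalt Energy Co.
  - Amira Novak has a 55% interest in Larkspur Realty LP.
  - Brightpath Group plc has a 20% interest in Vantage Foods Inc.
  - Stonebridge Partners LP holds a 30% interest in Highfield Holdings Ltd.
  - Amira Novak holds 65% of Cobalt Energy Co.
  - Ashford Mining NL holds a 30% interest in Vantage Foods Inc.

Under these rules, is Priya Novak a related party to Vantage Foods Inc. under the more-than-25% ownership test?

Yes

By sibling attribution (R3), Priya Novak is treated as also owning Amira Novak's interest in Larkspur Realty LP, giving 45% + 55% = 100%.
By sibling attribution (R3), Priya Novak is treated as also owning Amira Novak's interest in Cobalt Energy Co, giving 30% + 65% = 95%.
By sibling attribution (R3), Priya Novak is treated as also owning Amira Novak's interest in Stonebridge Partners LP, giving 40% + 25% = 65%.
Chain via Larkspur Realty LP → Ashford Mining NL (R2): 100% × 30% × 30% = 9% of Vantage Foods Inc.
Chain via Cobalt Energy Co. → Brightpath Group plc (R2): 95% × 60% × 20% = 11.4% of Vantage Foods Inc.
Chain via Stonebridge Partners LP → Highfield Holdings Ltd (R2): 65% × 30% × 40% = 7.8% of Vantage Foods Inc.
Direct interest in Vantage Foods Inc: 7%.
Aggregating (R1): 9% + 11.4% + 7.8% + 7% = 35.2%.
35.2% exceeds the 25% threshold, so Priya is a related party to Vantage Foods Inc.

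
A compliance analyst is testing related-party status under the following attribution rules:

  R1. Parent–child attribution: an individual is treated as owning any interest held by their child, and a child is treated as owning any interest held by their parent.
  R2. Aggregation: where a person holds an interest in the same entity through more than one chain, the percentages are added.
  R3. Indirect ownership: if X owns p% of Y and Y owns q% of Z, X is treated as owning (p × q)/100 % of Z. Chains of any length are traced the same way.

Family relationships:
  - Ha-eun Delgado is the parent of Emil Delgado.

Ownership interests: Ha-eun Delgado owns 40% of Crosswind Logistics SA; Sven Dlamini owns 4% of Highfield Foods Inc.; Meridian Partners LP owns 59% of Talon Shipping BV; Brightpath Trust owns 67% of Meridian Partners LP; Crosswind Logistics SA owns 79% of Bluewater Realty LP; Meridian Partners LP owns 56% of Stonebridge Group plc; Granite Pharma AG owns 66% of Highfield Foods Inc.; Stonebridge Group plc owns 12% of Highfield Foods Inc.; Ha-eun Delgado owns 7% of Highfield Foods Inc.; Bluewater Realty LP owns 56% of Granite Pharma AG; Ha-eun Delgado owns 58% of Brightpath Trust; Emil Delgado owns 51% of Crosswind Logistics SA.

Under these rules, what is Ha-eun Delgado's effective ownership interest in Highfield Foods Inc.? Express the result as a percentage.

By parent–child attribution (R1), Ha-eun Delgado is treated as also owning Emil Delgado's interest in Crosswind Logistics SA, giving 40% + 51% = 91%.
Chain via Brightpath Trust → Meridian Partners LP → Stonebridge Group plc (R3): 58% × 67% × 56% × 12% = 2.611392% of Highfield Foods Inc.
Chain via Crosswind Logistics SA → Bluewater Realty LP → Granite Pharma AG (R3): 91% × 79% × 56% × 66% = 26.570544% of Highfield Foods Inc.
Direct interest in Highfield Foods Inc: 7%.
Aggregating (R2): 2.611392% + 26.570544% + 7% = 36.181936%.

36.181936%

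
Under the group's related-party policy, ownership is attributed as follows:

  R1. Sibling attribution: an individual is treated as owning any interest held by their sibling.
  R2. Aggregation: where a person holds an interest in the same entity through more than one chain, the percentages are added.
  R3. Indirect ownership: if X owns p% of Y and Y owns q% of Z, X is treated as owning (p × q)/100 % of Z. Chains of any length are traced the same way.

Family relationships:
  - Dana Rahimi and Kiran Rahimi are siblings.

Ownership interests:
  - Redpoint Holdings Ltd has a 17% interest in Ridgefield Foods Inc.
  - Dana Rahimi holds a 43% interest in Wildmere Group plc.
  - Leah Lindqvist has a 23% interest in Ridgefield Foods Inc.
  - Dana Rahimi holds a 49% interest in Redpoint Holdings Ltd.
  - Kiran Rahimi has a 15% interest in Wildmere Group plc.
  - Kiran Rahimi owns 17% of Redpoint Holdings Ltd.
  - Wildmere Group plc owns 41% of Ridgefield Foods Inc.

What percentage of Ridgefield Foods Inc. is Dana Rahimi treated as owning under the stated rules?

By sibling attribution (R1), Dana Rahimi is treated as also owning Kiran Rahimi's interest in Wildmere Group plc, giving 43% + 15% = 58%.
By sibling attribution (R1), Dana Rahimi is treated as also owning Kiran Rahimi's interest in Redpoint Holdings Ltd, giving 49% + 17% = 66%.
Chain via Wildmere Group plc (R3): 58% × 41% = 23.78% of Ridgefield Foods Inc.
Chain via Redpoint Holdings Ltd (R3): 66% × 17% = 11.22% of Ridgefield Foods Inc.
Aggregating (R2): 23.78% + 11.22% = 35%.

35%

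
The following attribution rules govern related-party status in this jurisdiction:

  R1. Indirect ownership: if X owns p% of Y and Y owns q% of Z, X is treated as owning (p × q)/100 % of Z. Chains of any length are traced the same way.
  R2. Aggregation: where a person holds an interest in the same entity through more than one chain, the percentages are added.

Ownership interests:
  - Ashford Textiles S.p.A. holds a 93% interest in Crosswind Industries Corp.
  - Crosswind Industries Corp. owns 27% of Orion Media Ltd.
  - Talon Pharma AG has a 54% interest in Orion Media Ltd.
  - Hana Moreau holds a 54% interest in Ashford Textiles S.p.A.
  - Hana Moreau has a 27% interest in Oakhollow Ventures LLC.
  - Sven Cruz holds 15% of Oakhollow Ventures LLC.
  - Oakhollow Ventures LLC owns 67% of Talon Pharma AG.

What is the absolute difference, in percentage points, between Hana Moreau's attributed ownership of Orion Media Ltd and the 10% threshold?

Chain via Ashford Textiles S.p.A. → Crosswind Industries Corp. (R1): 54% × 93% × 27% = 13.5594% of Orion Media Ltd.
Chain via Oakhollow Ventures LLC → Talon Pharma AG (R1): 27% × 67% × 54% = 9.7686% of Orion Media Ltd.
Aggregating (R2): 13.5594% + 9.7686% = 23.328%.
23.328% exceeds the 10% threshold by 13.328 percentage points.

13.328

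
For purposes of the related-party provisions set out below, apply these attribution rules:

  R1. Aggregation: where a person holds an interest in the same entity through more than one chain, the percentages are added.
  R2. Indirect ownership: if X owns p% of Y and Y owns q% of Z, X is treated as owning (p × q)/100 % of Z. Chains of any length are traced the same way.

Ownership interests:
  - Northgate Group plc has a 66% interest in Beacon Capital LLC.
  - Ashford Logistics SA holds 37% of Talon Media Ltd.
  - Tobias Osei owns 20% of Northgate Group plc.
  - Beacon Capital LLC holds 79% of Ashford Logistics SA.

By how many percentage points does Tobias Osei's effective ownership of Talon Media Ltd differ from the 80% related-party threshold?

76.14164

Chain via Northgate Group plc → Beacon Capital LLC → Ashford Logistics SA (R2): 20% × 66% × 79% × 37% = 3.85836% of Talon Media Ltd.
3.85836% falls short of the 80% threshold by 76.14164 percentage points.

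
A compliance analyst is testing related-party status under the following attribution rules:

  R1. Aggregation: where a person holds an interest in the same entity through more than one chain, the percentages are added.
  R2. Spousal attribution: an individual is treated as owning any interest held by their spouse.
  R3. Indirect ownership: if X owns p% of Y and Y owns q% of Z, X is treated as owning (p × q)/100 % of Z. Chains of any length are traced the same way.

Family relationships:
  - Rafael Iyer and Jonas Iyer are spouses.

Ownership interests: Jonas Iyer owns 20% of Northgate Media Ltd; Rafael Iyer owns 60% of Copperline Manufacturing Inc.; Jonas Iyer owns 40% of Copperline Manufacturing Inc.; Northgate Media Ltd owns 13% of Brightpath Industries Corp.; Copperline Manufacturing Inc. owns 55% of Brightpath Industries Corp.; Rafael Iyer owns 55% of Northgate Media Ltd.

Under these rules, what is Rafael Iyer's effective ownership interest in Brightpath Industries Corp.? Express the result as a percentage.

By spousal attribution (R2), Rafael Iyer is treated as also owning Jonas Iyer's interest in Northgate Media Ltd, giving 55% + 20% = 75%.
By spousal attribution (R2), Rafael Iyer is treated as also owning Jonas Iyer's interest in Copperline Manufacturing Inc, giving 60% + 40% = 100%.
Chain via Northgate Media Ltd (R3): 75% × 13% = 9.75% of Brightpath Industries Corp.
Chain via Copperline Manufacturing Inc. (R3): 100% × 55% = 55% of Brightpath Industries Corp.
Aggregating (R1): 9.75% + 55% = 64.75%.

64.75%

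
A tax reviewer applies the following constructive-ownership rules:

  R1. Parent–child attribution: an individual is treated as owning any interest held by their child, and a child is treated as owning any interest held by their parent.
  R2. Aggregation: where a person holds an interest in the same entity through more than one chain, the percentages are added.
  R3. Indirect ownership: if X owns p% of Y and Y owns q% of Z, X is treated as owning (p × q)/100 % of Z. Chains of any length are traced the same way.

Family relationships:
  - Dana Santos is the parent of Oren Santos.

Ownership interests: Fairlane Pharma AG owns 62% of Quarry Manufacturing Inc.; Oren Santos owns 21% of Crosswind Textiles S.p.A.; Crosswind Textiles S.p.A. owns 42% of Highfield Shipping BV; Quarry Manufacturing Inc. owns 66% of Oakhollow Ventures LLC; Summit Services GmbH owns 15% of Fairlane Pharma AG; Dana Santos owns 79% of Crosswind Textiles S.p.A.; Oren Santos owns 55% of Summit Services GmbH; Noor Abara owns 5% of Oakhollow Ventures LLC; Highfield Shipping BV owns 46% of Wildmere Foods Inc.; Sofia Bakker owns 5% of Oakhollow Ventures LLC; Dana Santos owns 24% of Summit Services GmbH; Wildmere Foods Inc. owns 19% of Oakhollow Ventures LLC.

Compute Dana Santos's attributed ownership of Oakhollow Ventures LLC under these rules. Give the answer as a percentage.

8.51982%

By parent–child attribution (R1), Dana Santos is treated as also owning Oren Santos's interest in Crosswind Textiles S.p.A, giving 79% + 21% = 100%.
By parent–child attribution (R1), Dana Santos is treated as also owning Oren Santos's interest in Summit Services GmbH, giving 24% + 55% = 79%.
Chain via Crosswind Textiles S.p.A. → Highfield Shipping BV → Wildmere Foods Inc. (R3): 100% × 42% × 46% × 19% = 3.6708% of Oakhollow Ventures LLC.
Chain via Summit Services GmbH → Fairlane Pharma AG → Quarry Manufacturing Inc. (R3): 79% × 15% × 62% × 66% = 4.84902% of Oakhollow Ventures LLC.
Aggregating (R2): 3.6708% + 4.84902% = 8.51982%.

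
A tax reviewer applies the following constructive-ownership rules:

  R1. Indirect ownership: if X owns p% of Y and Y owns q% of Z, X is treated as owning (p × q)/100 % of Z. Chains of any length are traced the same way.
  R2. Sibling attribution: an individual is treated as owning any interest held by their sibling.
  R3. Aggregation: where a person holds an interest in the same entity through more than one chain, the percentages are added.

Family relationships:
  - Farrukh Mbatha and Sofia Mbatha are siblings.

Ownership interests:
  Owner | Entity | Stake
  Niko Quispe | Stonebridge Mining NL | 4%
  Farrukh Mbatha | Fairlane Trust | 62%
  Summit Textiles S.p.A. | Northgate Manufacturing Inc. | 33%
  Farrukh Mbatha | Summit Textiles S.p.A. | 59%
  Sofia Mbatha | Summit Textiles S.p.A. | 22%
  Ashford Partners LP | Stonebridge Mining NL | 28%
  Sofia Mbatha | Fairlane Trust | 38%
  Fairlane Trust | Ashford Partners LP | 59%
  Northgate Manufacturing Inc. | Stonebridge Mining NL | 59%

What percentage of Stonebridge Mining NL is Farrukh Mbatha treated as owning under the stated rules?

32.2907%

By sibling attribution (R2), Farrukh Mbatha is treated as also owning Sofia Mbatha's interest in Fairlane Trust, giving 62% + 38% = 100%.
By sibling attribution (R2), Farrukh Mbatha is treated as also owning Sofia Mbatha's interest in Summit Textiles S.p.A, giving 59% + 22% = 81%.
Chain via Fairlane Trust → Ashford Partners LP (R1): 100% × 59% × 28% = 16.52% of Stonebridge Mining NL.
Chain via Summit Textiles S.p.A. → Northgate Manufacturing Inc. (R1): 81% × 33% × 59% = 15.7707% of Stonebridge Mining NL.
Aggregating (R3): 16.52% + 15.7707% = 32.2907%.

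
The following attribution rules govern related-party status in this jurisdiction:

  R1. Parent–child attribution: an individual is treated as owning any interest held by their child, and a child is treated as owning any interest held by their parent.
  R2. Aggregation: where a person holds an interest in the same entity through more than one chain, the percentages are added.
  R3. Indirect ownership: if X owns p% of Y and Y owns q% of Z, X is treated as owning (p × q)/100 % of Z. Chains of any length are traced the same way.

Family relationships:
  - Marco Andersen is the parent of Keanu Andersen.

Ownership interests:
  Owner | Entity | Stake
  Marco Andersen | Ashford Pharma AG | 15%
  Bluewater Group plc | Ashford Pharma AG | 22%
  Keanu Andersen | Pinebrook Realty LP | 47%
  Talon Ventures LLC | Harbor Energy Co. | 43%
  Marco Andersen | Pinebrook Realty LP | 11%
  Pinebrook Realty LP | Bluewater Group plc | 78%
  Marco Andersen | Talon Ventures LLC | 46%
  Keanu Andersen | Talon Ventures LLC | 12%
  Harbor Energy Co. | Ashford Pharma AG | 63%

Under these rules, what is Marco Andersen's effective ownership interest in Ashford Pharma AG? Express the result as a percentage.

By parent–child attribution (R1), Marco Andersen is treated as also owning Keanu Andersen's interest in Talon Ventures LLC, giving 46% + 12% = 58%.
By parent–child attribution (R1), Marco Andersen is treated as also owning Keanu Andersen's interest in Pinebrook Realty LP, giving 11% + 47% = 58%.
Chain via Talon Ventures LLC → Harbor Energy Co. (R3): 58% × 43% × 63% = 15.7122% of Ashford Pharma AG.
Chain via Pinebrook Realty LP → Bluewater Group plc (R3): 58% × 78% × 22% = 9.9528% of Ashford Pharma AG.
Direct interest in Ashford Pharma AG: 15%.
Aggregating (R2): 15.7122% + 9.9528% + 15% = 40.665%.

40.665%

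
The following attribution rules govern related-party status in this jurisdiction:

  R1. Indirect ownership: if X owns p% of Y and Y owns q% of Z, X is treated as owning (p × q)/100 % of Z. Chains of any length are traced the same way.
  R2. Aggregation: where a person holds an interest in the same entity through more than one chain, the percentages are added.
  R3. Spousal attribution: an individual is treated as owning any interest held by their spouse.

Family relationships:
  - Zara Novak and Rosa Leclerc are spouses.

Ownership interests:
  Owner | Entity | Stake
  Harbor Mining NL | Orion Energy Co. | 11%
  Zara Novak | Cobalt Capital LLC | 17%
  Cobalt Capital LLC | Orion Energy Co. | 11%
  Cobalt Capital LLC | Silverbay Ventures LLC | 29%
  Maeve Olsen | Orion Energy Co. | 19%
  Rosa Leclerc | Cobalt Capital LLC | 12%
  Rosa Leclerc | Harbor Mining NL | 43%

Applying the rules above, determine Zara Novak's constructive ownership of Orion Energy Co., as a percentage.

By spousal attribution (R3), Zara Novak is treated as also owning Rosa Leclerc's interest in Cobalt Capital LLC, giving 17% + 12% = 29%.
By spousal attribution (R3), Zara Novak is treated as owning Rosa Leclerc's 43% interest in Harbor Mining NL.
Chain via Cobalt Capital LLC (R1): 29% × 11% = 3.19% of Orion Energy Co.
Chain via Harbor Mining NL (R1): 43% × 11% = 4.73% of Orion Energy Co.
Aggregating (R2): 3.19% + 4.73% = 7.92%.

7.92%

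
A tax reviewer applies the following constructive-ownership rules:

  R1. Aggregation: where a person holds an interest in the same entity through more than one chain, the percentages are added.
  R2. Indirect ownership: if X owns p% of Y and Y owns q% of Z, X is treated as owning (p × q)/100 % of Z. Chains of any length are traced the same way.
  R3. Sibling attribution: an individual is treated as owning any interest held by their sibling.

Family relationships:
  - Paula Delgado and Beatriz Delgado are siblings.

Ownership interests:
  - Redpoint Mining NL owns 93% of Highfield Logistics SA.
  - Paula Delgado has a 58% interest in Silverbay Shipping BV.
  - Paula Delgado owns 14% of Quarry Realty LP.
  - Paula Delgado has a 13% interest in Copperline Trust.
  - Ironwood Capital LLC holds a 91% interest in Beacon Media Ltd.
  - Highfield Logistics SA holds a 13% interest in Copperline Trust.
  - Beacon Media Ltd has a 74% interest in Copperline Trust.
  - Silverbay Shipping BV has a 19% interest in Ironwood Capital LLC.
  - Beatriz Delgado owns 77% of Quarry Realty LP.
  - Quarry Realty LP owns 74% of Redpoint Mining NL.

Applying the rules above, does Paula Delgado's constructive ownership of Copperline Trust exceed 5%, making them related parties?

Yes

By sibling attribution (R3), Paula Delgado is treated as also owning Beatriz Delgado's interest in Quarry Realty LP, giving 14% + 77% = 91%.
Chain via Quarry Realty LP → Redpoint Mining NL → Highfield Logistics SA (R2): 91% × 74% × 93% × 13% = 8.141406% of Copperline Trust.
Chain via Silverbay Shipping BV → Ironwood Capital LLC → Beacon Media Ltd (R2): 58% × 19% × 91% × 74% = 7.420868% of Copperline Trust.
Direct interest in Copperline Trust: 13%.
Aggregating (R1): 8.141406% + 7.420868% + 13% = 28.562274%.
28.562274% exceeds the 5% threshold, so Paula is a related party to Copperline Trust.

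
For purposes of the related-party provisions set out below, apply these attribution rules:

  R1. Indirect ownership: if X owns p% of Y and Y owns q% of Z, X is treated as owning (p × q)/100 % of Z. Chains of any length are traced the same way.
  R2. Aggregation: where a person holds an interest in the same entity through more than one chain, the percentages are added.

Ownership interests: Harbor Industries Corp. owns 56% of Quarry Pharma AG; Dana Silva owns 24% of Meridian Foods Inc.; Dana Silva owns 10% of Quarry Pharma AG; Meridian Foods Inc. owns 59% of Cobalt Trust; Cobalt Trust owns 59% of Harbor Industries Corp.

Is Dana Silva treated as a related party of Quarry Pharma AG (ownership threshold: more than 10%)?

Chain via Meridian Foods Inc. → Cobalt Trust → Harbor Industries Corp. (R1): 24% × 59% × 59% × 56% = 4.678464% of Quarry Pharma AG.
Direct interest in Quarry Pharma AG: 10%.
Aggregating (R2): 4.678464% + 10% = 14.678464%.
14.678464% exceeds the 10% threshold, so Dana is a related party to Quarry Pharma AG.

Yes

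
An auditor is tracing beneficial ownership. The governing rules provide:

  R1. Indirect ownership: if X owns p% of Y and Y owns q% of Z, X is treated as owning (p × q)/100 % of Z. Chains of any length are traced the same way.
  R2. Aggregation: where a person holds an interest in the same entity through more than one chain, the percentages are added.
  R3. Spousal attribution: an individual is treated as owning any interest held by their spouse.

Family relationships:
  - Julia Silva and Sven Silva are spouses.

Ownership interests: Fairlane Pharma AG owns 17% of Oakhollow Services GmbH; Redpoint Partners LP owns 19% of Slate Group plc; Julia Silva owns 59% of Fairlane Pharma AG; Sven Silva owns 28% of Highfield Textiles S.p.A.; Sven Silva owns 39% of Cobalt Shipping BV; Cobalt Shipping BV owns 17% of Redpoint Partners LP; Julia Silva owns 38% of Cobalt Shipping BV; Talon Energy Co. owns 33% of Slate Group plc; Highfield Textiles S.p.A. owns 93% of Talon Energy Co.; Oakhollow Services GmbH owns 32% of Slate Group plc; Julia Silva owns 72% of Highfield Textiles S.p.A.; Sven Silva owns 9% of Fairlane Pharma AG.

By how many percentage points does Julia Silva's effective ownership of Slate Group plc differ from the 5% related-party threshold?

31.8763

By spousal attribution (R3), Julia Silva is treated as also owning Sven Silva's interest in Cobalt Shipping BV, giving 38% + 39% = 77%.
By spousal attribution (R3), Julia Silva is treated as also owning Sven Silva's interest in Fairlane Pharma AG, giving 59% + 9% = 68%.
By spousal attribution (R3), Julia Silva is treated as also owning Sven Silva's interest in Highfield Textiles S.p.A, giving 72% + 28% = 100%.
Chain via Cobalt Shipping BV → Redpoint Partners LP (R1): 77% × 17% × 19% = 2.4871% of Slate Group plc.
Chain via Fairlane Pharma AG → Oakhollow Services GmbH (R1): 68% × 17% × 32% = 3.6992% of Slate Group plc.
Chain via Highfield Textiles S.p.A. → Talon Energy Co. (R1): 100% × 93% × 33% = 30.69% of Slate Group plc.
Aggregating (R2): 2.4871% + 3.6992% + 30.69% = 36.8763%.
36.8763% exceeds the 5% threshold by 31.8763 percentage points.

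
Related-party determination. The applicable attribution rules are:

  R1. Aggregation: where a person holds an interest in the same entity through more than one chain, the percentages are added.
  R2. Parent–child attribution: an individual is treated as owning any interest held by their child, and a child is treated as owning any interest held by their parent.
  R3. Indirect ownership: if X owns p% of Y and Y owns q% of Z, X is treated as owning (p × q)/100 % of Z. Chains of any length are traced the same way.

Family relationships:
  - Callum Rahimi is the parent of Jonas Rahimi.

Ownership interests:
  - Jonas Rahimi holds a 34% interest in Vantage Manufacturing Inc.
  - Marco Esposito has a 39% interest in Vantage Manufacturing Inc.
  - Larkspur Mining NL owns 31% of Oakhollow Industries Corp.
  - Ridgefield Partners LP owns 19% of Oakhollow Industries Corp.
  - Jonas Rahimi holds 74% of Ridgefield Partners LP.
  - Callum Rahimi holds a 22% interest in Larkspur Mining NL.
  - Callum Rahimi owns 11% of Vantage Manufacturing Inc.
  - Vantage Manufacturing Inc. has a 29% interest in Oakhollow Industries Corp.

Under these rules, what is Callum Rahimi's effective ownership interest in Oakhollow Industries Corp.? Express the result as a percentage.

By parent–child attribution (R2), Callum Rahimi is treated as also owning Jonas Rahimi's interest in Vantage Manufacturing Inc, giving 11% + 34% = 45%.
By parent–child attribution (R2), Callum Rahimi is treated as owning Jonas Rahimi's 74% interest in Ridgefield Partners LP.
Chain via Vantage Manufacturing Inc. (R3): 45% × 29% = 13.05% of Oakhollow Industries Corp.
Chain via Larkspur Mining NL (R3): 22% × 31% = 6.82% of Oakhollow Industries Corp.
Chain via Ridgefield Partners LP (R3): 74% × 19% = 14.06% of Oakhollow Industries Corp.
Aggregating (R1): 13.05% + 6.82% + 14.06% = 33.93%.

33.93%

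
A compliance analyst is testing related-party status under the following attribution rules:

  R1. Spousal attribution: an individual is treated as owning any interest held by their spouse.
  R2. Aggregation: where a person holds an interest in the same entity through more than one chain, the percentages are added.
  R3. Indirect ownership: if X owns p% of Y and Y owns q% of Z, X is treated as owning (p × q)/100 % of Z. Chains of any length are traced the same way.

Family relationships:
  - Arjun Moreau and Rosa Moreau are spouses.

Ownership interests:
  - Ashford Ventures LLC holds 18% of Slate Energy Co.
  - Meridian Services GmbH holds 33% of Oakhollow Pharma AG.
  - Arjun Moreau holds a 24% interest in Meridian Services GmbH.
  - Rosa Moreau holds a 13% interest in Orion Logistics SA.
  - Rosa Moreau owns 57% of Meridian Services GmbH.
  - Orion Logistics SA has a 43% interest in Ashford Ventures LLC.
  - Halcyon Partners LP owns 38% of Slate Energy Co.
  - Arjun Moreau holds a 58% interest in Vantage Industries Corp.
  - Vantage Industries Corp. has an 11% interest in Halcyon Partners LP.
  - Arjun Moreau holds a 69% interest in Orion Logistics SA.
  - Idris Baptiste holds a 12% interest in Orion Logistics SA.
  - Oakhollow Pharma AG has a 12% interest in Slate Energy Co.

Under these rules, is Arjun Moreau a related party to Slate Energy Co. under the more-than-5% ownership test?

By spousal attribution (R1), Arjun Moreau is treated as also owning Rosa Moreau's interest in Orion Logistics SA, giving 69% + 13% = 82%.
By spousal attribution (R1), Arjun Moreau is treated as also owning Rosa Moreau's interest in Meridian Services GmbH, giving 24% + 57% = 81%.
Chain via Orion Logistics SA → Ashford Ventures LLC (R3): 82% × 43% × 18% = 6.3468% of Slate Energy Co.
Chain via Meridian Services GmbH → Oakhollow Pharma AG (R3): 81% × 33% × 12% = 3.2076% of Slate Energy Co.
Chain via Vantage Industries Corp. → Halcyon Partners LP (R3): 58% × 11% × 38% = 2.4244% of Slate Energy Co.
Aggregating (R2): 6.3468% + 3.2076% + 2.4244% = 11.9788%.
11.9788% exceeds the 5% threshold, so Arjun is a related party to Slate Energy Co.

Yes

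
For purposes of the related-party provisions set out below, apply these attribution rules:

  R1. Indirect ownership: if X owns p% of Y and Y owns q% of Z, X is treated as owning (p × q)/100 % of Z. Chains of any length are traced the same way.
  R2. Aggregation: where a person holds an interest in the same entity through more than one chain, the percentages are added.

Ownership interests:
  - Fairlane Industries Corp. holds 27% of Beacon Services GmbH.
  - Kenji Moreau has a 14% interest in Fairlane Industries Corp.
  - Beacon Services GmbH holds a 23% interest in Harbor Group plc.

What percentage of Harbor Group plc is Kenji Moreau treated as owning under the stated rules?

Chain via Fairlane Industries Corp. → Beacon Services GmbH (R1): 14% × 27% × 23% = 0.8694% of Harbor Group plc.

0.8694%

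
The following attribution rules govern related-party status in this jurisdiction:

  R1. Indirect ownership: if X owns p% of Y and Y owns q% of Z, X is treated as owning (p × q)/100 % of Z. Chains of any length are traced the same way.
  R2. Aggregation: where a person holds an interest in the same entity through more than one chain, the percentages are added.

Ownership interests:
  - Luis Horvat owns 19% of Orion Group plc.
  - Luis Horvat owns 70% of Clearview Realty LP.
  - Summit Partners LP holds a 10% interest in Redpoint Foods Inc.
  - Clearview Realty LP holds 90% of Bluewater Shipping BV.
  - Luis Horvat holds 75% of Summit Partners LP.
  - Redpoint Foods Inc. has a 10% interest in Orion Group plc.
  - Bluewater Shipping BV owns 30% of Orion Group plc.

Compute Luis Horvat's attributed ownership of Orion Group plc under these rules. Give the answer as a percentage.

38.65%

Chain via Summit Partners LP → Redpoint Foods Inc. (R1): 75% × 10% × 10% = 0.75% of Orion Group plc.
Chain via Clearview Realty LP → Bluewater Shipping BV (R1): 70% × 90% × 30% = 18.9% of Orion Group plc.
Direct interest in Orion Group plc: 19%.
Aggregating (R2): 0.75% + 18.9% + 19% = 38.65%.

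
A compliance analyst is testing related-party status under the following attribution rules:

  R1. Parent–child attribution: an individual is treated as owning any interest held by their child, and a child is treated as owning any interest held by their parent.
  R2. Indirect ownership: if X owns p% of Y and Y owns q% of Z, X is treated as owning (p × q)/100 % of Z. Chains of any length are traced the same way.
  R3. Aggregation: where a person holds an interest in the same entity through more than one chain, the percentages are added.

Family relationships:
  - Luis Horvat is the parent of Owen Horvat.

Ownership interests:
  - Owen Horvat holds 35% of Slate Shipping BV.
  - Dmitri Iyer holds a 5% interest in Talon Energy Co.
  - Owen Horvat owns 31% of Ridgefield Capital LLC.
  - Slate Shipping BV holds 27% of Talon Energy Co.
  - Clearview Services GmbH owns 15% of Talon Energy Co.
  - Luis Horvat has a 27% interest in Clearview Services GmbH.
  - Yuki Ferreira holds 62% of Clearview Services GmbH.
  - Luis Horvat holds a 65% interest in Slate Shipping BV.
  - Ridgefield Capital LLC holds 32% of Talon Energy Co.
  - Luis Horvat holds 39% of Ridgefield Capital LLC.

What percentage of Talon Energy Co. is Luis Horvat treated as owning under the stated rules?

By parent–child attribution (R1), Luis Horvat is treated as also owning Owen Horvat's interest in Slate Shipping BV, giving 65% + 35% = 100%.
By parent–child attribution (R1), Luis Horvat is treated as also owning Owen Horvat's interest in Ridgefield Capital LLC, giving 39% + 31% = 70%.
Chain via Clearview Services GmbH (R2): 27% × 15% = 4.05% of Talon Energy Co.
Chain via Slate Shipping BV (R2): 100% × 27% = 27% of Talon Energy Co.
Chain via Ridgefield Capital LLC (R2): 70% × 32% = 22.4% of Talon Energy Co.
Aggregating (R3): 4.05% + 27% + 22.4% = 53.45%.

53.45%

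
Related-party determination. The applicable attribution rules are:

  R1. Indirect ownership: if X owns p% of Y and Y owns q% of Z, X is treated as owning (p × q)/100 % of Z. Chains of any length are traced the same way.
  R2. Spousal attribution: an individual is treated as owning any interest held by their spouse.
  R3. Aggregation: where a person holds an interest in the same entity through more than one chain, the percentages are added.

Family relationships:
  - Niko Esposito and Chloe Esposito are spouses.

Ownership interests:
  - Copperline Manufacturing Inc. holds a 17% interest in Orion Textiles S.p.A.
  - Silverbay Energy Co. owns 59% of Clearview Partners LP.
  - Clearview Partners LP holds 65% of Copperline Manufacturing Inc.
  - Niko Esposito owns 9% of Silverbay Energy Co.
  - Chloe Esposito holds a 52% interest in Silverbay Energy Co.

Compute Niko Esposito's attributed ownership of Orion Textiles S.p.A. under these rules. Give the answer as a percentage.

By spousal attribution (R2), Niko Esposito is treated as also owning Chloe Esposito's interest in Silverbay Energy Co, giving 9% + 52% = 61%.
Chain via Silverbay Energy Co. → Clearview Partners LP → Copperline Manufacturing Inc. (R1): 61% × 59% × 65% × 17% = 3.976895% of Orion Textiles S.p.A.

3.976895%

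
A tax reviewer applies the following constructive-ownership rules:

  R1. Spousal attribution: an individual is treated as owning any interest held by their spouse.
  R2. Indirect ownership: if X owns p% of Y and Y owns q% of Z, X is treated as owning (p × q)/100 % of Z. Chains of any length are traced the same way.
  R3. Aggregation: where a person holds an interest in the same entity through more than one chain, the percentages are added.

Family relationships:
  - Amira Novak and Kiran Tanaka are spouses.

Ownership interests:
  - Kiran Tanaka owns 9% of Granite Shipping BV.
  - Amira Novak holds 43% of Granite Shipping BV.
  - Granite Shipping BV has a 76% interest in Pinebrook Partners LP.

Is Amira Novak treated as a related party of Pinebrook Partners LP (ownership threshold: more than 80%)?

No

By spousal attribution (R1), Amira Novak is treated as also owning Kiran Tanaka's interest in Granite Shipping BV, giving 43% + 9% = 52%.
Chain via Granite Shipping BV (R2): 52% × 76% = 39.52% of Pinebrook Partners LP.
39.52% does not exceed the 80% threshold, so Amira is not a related party to Pinebrook Partners LP.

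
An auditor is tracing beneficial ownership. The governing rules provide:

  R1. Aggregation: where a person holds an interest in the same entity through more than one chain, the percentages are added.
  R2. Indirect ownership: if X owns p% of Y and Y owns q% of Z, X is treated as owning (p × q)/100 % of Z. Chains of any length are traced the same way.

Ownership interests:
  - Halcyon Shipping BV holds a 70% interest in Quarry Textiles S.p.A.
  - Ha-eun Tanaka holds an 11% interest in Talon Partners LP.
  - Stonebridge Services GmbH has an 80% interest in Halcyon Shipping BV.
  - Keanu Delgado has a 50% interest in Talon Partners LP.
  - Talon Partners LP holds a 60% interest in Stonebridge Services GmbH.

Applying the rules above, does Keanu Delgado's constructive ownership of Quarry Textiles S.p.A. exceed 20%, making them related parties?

Chain via Talon Partners LP → Stonebridge Services GmbH → Halcyon Shipping BV (R2): 50% × 60% × 80% × 70% = 16.8% of Quarry Textiles S.p.A.
16.8% does not exceed the 20% threshold, so Keanu is not a related party to Quarry Textiles S.p.A.

No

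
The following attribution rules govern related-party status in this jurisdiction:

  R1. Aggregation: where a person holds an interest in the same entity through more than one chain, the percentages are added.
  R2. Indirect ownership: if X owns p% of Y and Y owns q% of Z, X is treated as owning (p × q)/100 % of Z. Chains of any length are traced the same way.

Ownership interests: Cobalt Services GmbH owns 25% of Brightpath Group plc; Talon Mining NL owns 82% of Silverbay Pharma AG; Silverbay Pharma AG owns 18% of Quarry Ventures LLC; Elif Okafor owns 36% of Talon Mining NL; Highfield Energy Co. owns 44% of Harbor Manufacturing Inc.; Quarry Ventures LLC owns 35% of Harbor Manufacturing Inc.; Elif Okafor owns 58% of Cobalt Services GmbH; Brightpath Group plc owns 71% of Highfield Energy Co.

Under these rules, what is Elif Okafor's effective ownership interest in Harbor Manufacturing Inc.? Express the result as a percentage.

Chain via Cobalt Services GmbH → Brightpath Group plc → Highfield Energy Co. (R2): 58% × 25% × 71% × 44% = 4.5298% of Harbor Manufacturing Inc.
Chain via Talon Mining NL → Silverbay Pharma AG → Quarry Ventures LLC (R2): 36% × 82% × 18% × 35% = 1.85976% of Harbor Manufacturing Inc.
Aggregating (R1): 4.5298% + 1.85976% = 6.38956%.

6.38956%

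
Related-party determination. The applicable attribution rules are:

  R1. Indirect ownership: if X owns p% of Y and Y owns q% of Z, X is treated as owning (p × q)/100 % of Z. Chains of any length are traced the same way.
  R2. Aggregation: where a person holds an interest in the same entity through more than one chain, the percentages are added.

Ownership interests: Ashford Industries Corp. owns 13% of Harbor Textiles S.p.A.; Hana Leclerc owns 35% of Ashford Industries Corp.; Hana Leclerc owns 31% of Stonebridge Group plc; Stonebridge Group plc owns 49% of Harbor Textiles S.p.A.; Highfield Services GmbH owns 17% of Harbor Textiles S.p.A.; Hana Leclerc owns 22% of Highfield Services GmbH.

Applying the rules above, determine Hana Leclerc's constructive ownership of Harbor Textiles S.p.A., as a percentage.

Chain via Highfield Services GmbH (R1): 22% × 17% = 3.74% of Harbor Textiles S.p.A.
Chain via Stonebridge Group plc (R1): 31% × 49% = 15.19% of Harbor Textiles S.p.A.
Chain via Ashford Industries Corp. (R1): 35% × 13% = 4.55% of Harbor Textiles S.p.A.
Aggregating (R2): 3.74% + 15.19% + 4.55% = 23.48%.

23.48%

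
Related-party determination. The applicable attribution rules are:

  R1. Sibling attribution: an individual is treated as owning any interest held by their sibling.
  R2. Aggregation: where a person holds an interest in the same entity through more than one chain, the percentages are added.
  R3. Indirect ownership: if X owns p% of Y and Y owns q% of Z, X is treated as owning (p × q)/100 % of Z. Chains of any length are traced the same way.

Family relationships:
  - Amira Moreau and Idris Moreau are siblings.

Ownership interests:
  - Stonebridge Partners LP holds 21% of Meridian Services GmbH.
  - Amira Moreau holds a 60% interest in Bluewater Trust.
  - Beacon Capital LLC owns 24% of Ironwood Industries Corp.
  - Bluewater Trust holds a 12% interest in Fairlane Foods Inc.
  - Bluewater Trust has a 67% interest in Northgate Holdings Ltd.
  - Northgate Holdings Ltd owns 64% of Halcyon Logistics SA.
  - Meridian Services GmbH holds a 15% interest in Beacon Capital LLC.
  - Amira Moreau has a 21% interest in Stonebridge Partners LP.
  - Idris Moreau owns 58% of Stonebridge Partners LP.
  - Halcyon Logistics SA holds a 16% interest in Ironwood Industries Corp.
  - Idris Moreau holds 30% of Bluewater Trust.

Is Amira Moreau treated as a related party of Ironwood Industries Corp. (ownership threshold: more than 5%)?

Yes

By sibling attribution (R1), Amira Moreau is treated as also owning Idris Moreau's interest in Bluewater Trust, giving 60% + 30% = 90%.
By sibling attribution (R1), Amira Moreau is treated as also owning Idris Moreau's interest in Stonebridge Partners LP, giving 21% + 58% = 79%.
Chain via Bluewater Trust → Northgate Holdings Ltd → Halcyon Logistics SA (R3): 90% × 67% × 64% × 16% = 6.17472% of Ironwood Industries Corp.
Chain via Stonebridge Partners LP → Meridian Services GmbH → Beacon Capital LLC (R3): 79% × 21% × 15% × 24% = 0.59724% of Ironwood Industries Corp.
Aggregating (R2): 6.17472% + 0.59724% = 6.77196%.
6.77196% exceeds the 5% threshold, so Amira is a related party to Ironwood Industries Corp.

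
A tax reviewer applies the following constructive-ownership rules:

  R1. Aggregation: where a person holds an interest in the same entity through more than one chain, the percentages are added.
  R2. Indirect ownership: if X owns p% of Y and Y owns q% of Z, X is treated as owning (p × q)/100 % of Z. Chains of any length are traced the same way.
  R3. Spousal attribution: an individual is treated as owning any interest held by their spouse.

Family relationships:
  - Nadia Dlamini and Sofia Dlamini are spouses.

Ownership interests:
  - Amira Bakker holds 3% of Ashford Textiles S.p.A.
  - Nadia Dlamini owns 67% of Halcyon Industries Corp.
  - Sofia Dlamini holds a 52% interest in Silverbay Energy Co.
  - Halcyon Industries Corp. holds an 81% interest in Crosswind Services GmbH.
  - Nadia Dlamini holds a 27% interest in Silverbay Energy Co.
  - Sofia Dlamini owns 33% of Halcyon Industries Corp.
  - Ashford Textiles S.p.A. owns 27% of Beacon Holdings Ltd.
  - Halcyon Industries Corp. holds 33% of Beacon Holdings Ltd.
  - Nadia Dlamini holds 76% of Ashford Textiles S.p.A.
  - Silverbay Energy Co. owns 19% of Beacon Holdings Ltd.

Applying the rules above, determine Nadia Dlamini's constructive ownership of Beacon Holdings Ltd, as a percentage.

By spousal attribution (R3), Nadia Dlamini is treated as also owning Sofia Dlamini's interest in Halcyon Industries Corp, giving 67% + 33% = 100%.
By spousal attribution (R3), Nadia Dlamini is treated as also owning Sofia Dlamini's interest in Silverbay Energy Co, giving 27% + 52% = 79%.
Chain via Halcyon Industries Corp. (R2): 100% × 33% = 33% of Beacon Holdings Ltd.
Chain via Ashford Textiles S.p.A. (R2): 76% × 27% = 20.52% of Beacon Holdings Ltd.
Chain via Silverbay Energy Co. (R2): 79% × 19% = 15.01% of Beacon Holdings Ltd.
Aggregating (R1): 33% + 20.52% + 15.01% = 68.53%.

68.53%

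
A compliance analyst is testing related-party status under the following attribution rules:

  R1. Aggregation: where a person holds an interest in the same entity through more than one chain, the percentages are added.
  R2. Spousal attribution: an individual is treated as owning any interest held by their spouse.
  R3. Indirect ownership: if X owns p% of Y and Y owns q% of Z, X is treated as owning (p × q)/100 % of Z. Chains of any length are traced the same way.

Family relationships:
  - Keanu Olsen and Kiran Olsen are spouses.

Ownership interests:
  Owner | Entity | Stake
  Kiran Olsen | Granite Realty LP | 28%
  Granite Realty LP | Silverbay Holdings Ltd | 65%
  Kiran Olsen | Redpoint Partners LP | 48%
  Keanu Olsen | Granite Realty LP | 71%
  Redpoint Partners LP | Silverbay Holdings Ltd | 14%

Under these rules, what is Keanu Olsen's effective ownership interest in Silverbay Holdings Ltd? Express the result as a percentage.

71.07%

By spousal attribution (R2), Keanu Olsen is treated as also owning Kiran Olsen's interest in Granite Realty LP, giving 71% + 28% = 99%.
By spousal attribution (R2), Keanu Olsen is treated as owning Kiran Olsen's 48% interest in Redpoint Partners LP.
Chain via Granite Realty LP (R3): 99% × 65% = 64.35% of Silverbay Holdings Ltd.
Chain via Redpoint Partners LP (R3): 48% × 14% = 6.72% of Silverbay Holdings Ltd.
Aggregating (R1): 64.35% + 6.72% = 71.07%.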